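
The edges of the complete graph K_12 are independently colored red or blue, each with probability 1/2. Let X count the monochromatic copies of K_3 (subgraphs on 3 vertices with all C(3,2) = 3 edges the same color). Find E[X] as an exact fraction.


Let X = Σ_S X_S over the C(12, 3) = 220 subsets S of size 3, where X_S = 1 if the K_3 on S is monochromatic.
For a fixed S, the K_3 on S has C(3, 2) = 3 edges. P[all 3 edges red] = (1/2)^3, and likewise for blue, so P[monochromatic] = 2·(1/2)^3 = 2^{1 − 3} = 1/4.
Summing: E[X] = C(12, 3) · 2^{1 − 3} = 220 · 1/4 = 55.
Numerically: E[X] ≈ 55.000.

E[X] = C(12,3)·2^(1−C(3,2)) = 55 ≈ 55.000.


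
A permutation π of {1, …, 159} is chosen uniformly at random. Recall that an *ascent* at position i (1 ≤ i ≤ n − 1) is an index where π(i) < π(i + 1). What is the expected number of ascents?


Write X = Σ X_I over i = 1, …, 158, with X_I the indicator of one ascent.
There are 158 indicators.
For each fixed i, the pair (π(i), π(i+1)) is a uniformly random ordered pair of distinct values from {1, …, 159}; by symmetry P[π(i) < π(i+1)] = 1/2.
By linearity: E[X] = 158 · (1/2) = (159 − 1) · (1/2) = 79 ≈ 79.000000.

E[X] = 79 = 79.000000.


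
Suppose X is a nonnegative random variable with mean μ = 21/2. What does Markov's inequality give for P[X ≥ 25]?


μ = E[X] = 21/2, a = 25.
Markov: P[X ≥ 25] ≤ μ/a = (21/2)/25 = 21/50.
Numerically: ≈ 0.420000.
(Since a = 25 > μ = 10.500000, the bound 21/50 is < 1 and informative.)

P[X ≥ 25] ≤ 21/50 ≈ 0.420000.


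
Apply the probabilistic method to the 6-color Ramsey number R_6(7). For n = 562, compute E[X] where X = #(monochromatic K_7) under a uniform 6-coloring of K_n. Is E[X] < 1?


E[X] = C(562, 7) · 6^{1 − 21} = 3384017972944752 · 6^{−20} = 3384017972944752/3656158440062976.
As a reduced fraction: E[X] = 70500374436349/76169967501312 ≈ 0.9255666.
Is E[X] < 1? YES.
Since E[X] < 1, there exists a 6-coloring of K_{562} with no monochromatic K_7; hence R_6(7) > 562.

E[X] = 70500374436349/76169967501312 ≈ 0.9255666; E[X] < 1, so R_6(7) > 562.


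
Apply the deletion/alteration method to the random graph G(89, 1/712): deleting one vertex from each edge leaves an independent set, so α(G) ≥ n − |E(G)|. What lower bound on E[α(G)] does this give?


E[|E(G)|] = C(89, 2)·p = 3916 · (1/712) = 11/2.
E[α(G)] ≥ n − E[|E(G)|] = 89 − 11/2 = 167/2.
Numerically: ≈ 83.500000.
(This is only a lower bound; the true E[α(G)] may be larger.)

E[α(G)] ≥ 167/2 ≈ 83.500000.


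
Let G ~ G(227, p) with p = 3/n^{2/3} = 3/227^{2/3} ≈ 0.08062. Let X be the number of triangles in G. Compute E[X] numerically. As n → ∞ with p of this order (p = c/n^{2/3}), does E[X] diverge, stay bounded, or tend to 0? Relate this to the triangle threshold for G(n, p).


Number of potential triangles: C(227, 3) = 1923825.
Each occurs with probability p³ ≈ (0.08062)³ ≈ 5.239768e-04.
By linearity: E[X] = C(227, 3)·p³ ≈ 1923825 · 5.239768e-04 ≈ 1008.0396.
Since α = 2/3 < 1, p = c/n^{2/3} ≫ 1/n is above the triangle threshold p ~ 1/n. Asymptotically E[X] ~ (c³/6)·n^{3(1−α)} = (3³/6)·n^{1} → ∞; triangles are abundant w.h.p.

E[X] ≈ 1008.0396; in regime p = Θ(1/n^{2/3}) E[X] diverges (above the triangle threshold p ~ 1/n).


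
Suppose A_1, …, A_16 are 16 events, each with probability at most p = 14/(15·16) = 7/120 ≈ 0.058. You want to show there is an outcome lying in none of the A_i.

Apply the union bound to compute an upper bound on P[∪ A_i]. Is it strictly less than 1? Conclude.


Union bound: P[∪_{i=1}^{16} A_i] ≤ Σ_i P[A_i] ≤ 16·p = 16·(7/120) = 14/15.
Numerically: 14/15 ≈ 0.933.
Is 14/15 < 1? YES.
Since P[∪ A_i] ≤ 14/15 < 1, the complement has P[∩ A_i^c] ≥ 1 − 14/15 = 1/15 > 0, so some outcome avoids every A_i.

16·p = 14/15 ≈ 0.933; existence CERTIFIED by the union bound.


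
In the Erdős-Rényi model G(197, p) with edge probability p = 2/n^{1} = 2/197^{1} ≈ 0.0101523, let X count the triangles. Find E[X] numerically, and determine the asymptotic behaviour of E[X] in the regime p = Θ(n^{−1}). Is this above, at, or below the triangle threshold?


Number of potential triangles: C(197, 3) = 1254890.
Each occurs with probability p³ ≈ (0.0101523)³ ≈ 1.04638453e-06.
By linearity: E[X] = C(197, 3)·p³ ≈ 1254890 · 1.04638453e-06 ≈ 1.313097.
Here α = 1, so p = 2/n is exactly at the triangle threshold p ~ 1/n. Asymptotically E[X] → c³/6 = 2³/6 = 4/3 ≈ 1.333333, a bounded constant. In this regime the triangle count is asymptotically Poisson(c³/6).

E[X] ≈ 1.313097; in regime p = Θ(1/n^{1}) E[X] stays bounded (at the triangle threshold p ~ 1/n).


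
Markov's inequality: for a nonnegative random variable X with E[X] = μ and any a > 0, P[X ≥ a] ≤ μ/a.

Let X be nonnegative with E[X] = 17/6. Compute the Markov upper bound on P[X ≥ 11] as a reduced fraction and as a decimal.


μ = E[X] = 17/6, a = 11.
Markov: P[X ≥ 11] ≤ μ/a = (17/6)/11 = 17/66.
Numerically: ≈ 0.258.
(Since a = 11 > μ = 2.833, the bound 17/66 is < 1 and informative.)

P[X ≥ 11] ≤ 17/66 ≈ 0.258.


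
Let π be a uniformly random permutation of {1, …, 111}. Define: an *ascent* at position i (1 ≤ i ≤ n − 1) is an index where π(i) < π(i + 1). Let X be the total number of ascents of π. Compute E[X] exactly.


Write X = Σ X_I over i = 1, …, 110, with X_I the indicator of one ascent.
There are 110 indicators.
For each fixed i, the pair (π(i), π(i+1)) is a uniformly random ordered pair of distinct values from {1, …, 111}; by symmetry P[π(i) < π(i+1)] = 1/2.
By linearity: E[X] = 110 · (1/2) = (111 − 1) · (1/2) = 55 ≈ 55.00000.

E[X] = 55 = 55.00000.


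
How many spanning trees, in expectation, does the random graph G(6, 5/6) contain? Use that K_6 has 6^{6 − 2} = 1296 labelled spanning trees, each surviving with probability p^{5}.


K_6 has 6^{6 − 2} = 1296 labelled spanning trees.
For each such spanning tree H, let X_H = 1 if all 5 edges of H are present in G. Then P[X_H = 1] = p^{5} = (5/6)^{5} = 3125/7776.
Summing the indicators: E[X] = Σ_H E[X_H] = 1296 · p^{5} = 1296 · 3125/7776 = 3125/6.
Numerically: E[X] ≈ 520.8.

E[X] = 1296 · (5/6)^{5} = 3125/6 ≈ 520.8.


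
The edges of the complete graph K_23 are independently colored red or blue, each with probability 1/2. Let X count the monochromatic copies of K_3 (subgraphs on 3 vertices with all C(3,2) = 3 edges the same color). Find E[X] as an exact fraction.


Let X = Σ_S X_S over the C(23, 3) = 1771 subsets S of size 3, where X_S = 1 if the K_3 on S is monochromatic.
For a fixed S, the K_3 on S has C(3, 2) = 3 edges. P[all 3 edges red] = (1/2)^3, and likewise for blue, so P[monochromatic] = 2·(1/2)^3 = 2^{1 − 3} = 1/4.
Summing: E[X] = C(23, 3) · 2^{1 − 3} = 1771 · 1/4 = 1771/4.
Numerically: E[X] ≈ 442.750.

E[X] = C(23,3)·2^(1−C(3,2)) = 1771/4 ≈ 442.750.


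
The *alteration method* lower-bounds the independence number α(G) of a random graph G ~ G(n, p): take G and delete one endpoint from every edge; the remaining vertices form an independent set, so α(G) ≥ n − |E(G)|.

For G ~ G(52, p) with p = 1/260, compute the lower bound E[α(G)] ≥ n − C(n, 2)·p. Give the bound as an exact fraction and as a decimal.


E[|E(G)|] = C(52, 2)·p = 1326 · (1/260) = 51/10.
E[α(G)] ≥ n − E[|E(G)|] = 52 − 51/10 = 469/10.
Numerically: ≈ 46.900000.
(This is only a lower bound; the true E[α(G)] may be larger.)

E[α(G)] ≥ 469/10 ≈ 46.900000.


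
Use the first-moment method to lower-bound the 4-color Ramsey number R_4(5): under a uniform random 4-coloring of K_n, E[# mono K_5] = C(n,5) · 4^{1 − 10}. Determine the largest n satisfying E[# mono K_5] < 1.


We need C(n, 5) · 4^{1 − 10} < 1, i.e. C(n, 5) < 4^{10 − 1} = 262144.
Check values of n near the boundary:
  n = 32: C(32, 5) = 201376; 201376 < 262144? YES
  n = 33: C(33, 5) = 237336; 237336 < 262144? YES
  n = 34: C(34, 5) = 278256; 278256 < 262144? NO
  n = 35: C(35, 5) = 324632; 324632 < 262144? NO
The largest n with C(n, 5) < 262144 is n = 33 (where E[X] = 29667/32768 ≈ 0.905). Hence R_4(5) > 33, i.e. R_4(5) ≥ 34.

Largest n = 33; hence R_4(5) > 33.


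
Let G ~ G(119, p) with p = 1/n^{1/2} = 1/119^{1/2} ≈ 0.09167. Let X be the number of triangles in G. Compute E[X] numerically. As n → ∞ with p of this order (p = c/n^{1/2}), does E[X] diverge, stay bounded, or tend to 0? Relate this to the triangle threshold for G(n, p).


Number of potential triangles: C(119, 3) = 273819.
Each occurs with probability p³ ≈ (0.09167)³ ≈ 7.703349e-04.
By linearity: E[X] = C(119, 3)·p³ ≈ 273819 · 7.703349e-04 ≈ 210.9323.
Since α = 1/2 < 1, p = c/n^{1/2} ≫ 1/n is above the triangle threshold p ~ 1/n. Asymptotically E[X] ~ (c³/6)·n^{3(1−α)} = (1³/6)·n^{1.5} → ∞; triangles are abundant w.h.p.

E[X] ≈ 210.9323; in regime p = Θ(1/n^{1/2}) E[X] diverges (above the triangle threshold p ~ 1/n).


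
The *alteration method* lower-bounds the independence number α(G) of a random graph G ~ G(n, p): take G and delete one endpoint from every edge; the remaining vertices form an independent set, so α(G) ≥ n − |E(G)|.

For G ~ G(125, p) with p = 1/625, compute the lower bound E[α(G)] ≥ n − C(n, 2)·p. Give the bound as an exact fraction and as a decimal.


E[|E(G)|] = C(125, 2)·p = 7750 · (1/625) = 62/5.
E[α(G)] ≥ n − E[|E(G)|] = 125 − 62/5 = 563/5.
Numerically: ≈ 112.600.
(This is only a lower bound; the true E[α(G)] may be larger.)

E[α(G)] ≥ 563/5 ≈ 112.600.


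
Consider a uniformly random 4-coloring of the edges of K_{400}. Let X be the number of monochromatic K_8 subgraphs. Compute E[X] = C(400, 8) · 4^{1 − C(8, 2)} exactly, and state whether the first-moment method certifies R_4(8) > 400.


E[X] = C(400, 8) · 4^{1 − 28} = 15148408086508950 · 4^{−27} = 15148408086508950/18014398509481984.
As a reduced fraction: E[X] = 7574204043254475/9007199254740992 ≈ 0.8409.
Is E[X] < 1? YES.
Since E[X] < 1, there exists a 4-coloring of K_{400} with no monochromatic K_8; hence R_4(8) > 400.

E[X] = 7574204043254475/9007199254740992 ≈ 0.8409; E[X] < 1, so R_4(8) > 400.


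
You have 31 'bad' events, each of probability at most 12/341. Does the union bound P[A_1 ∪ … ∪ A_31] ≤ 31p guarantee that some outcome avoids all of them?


Union bound: P[∪_{i=1}^{31} A_i] ≤ Σ_i P[A_i] ≤ 31·p = 31·(12/341) = 12/11.
Numerically: 12/11 ≈ 1.0909091.
Is 12/11 < 1? NO.
Since the bound 12/11 is ≥ 1, the union bound is uninformative here; it does NOT by itself certify existence.

31·p = 12/11 ≈ 1.0909091; existence NOT certified by the union bound.


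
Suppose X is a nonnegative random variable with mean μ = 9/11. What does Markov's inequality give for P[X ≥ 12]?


μ = E[X] = 9/11, a = 12.
Markov: P[X ≥ 12] ≤ μ/a = (9/11)/12 = 3/44.
Numerically: ≈ 0.0682.
(Since a = 12 > μ = 0.8182, the bound 3/44 is < 1 and informative.)

P[X ≥ 12] ≤ 3/44 ≈ 0.0682.


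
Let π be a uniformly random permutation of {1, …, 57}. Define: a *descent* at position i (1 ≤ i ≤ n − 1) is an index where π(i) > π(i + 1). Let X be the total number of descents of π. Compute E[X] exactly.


Write X = Σ X_I over i = 1, …, 56, with X_I the indicator of one descent.
There are 56 indicators.
For each fixed i, the pair (π(i), π(i+1)) is a uniformly random ordered pair of distinct values from {1, …, 57}; by symmetry P[π(i) > π(i+1)] = 1/2.
By linearity: E[X] = 56 · (1/2) = (57 − 1) · (1/2) = 28 ≈ 28.000.

E[X] = 28 = 28.000.


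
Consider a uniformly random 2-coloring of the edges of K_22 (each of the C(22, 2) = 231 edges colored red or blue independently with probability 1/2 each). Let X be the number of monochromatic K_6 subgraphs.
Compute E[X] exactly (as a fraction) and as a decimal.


Let X = Σ_S X_S over the C(22, 6) = 74613 subsets S of size 6, where X_S = 1 if the K_6 on S is monochromatic.
For a fixed S, the K_6 on S has C(6, 2) = 15 edges. P[all 15 edges red] = (1/2)^15, and likewise for blue, so P[monochromatic] = 2·(1/2)^15 = 2^{1 − 15} = 1/16384.
By linearity: E[X] = C(22, 6) · 2^{1 − 15} = 74613 · 1/16384 = 74613/16384.
Numerically: E[X] ≈ 4.554.

E[X] = C(22,6)·2^(1−C(6,2)) = 74613/16384 ≈ 4.554.


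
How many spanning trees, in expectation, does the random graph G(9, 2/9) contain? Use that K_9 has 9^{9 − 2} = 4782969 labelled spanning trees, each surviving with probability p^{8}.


K_9 has 9^{9 − 2} = 4782969 labelled spanning trees.
For each such spanning tree H, let X_H = 1 if all 8 edges of H are present in G. Then P[X_H = 1] = p^{8} = (2/9)^{8} = 256/43046721.
By linearity of expectation: E[X] = Σ_H E[X_H] = 4782969 · p^{8} = 4782969 · 256/43046721 = 256/9.
Numerically: E[X] ≈ 28.44.

E[X] = 4782969 · (2/9)^{8} = 256/9 ≈ 28.44.


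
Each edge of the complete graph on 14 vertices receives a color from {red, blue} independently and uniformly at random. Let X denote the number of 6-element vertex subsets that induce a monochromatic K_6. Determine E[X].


Let X = Σ_S X_S over the C(14, 6) = 3003 subsets S of size 6, where X_S = 1 if the K_6 on S is monochromatic.
For a fixed S, the K_6 on S has C(6, 2) = 15 edges. P[all 15 edges red] = (1/2)^15, and likewise for blue, so P[monochromatic] = 2·(1/2)^15 = 2^{1 − 15} = 1/16384.
By linearity of expectation: E[X] = C(14, 6) · 2^{1 − 15} = 3003 · 1/16384 = 3003/16384.
Numerically: E[X] ≈ 0.1833.

E[X] = C(14,6)·2^(1−C(6,2)) = 3003/16384 ≈ 0.1833.


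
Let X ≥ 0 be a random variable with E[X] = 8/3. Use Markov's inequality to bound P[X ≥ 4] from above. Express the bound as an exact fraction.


μ = E[X] = 8/3, a = 4.
Markov: P[X ≥ 4] ≤ μ/a = (8/3)/4 = 2/3.
Numerically: ≈ 0.666667.
(Since a = 4 > μ = 2.666667, the bound 2/3 is < 1 and informative.)

P[X ≥ 4] ≤ 2/3 ≈ 0.666667.


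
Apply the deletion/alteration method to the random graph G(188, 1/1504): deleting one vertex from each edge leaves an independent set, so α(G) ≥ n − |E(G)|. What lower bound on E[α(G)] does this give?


E[|E(G)|] = C(188, 2)·p = 17578 · (1/1504) = 187/16.
E[α(G)] ≥ n − E[|E(G)|] = 188 − 187/16 = 2821/16.
Numerically: ≈ 176.312.
(This is only a lower bound; the true E[α(G)] may be larger.)

E[α(G)] ≥ 2821/16 ≈ 176.312.


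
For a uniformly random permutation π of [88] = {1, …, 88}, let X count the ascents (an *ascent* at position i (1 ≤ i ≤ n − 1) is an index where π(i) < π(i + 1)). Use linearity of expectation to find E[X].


Write X = Σ X_I over i = 1, …, 87, with X_I the indicator of one ascent.
There are 87 indicators.
For each fixed i, the pair (π(i), π(i+1)) is a uniformly random ordered pair of distinct values from {1, …, 88}; by symmetry P[π(i) < π(i+1)] = 1/2.
By linearity: E[X] = 87 · (1/2) = (88 − 1) · (1/2) = 87/2 ≈ 43.500000.

E[X] = 87/2 = 43.500000.


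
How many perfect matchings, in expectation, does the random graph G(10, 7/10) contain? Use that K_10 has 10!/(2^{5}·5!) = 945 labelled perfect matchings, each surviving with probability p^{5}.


K_10 has 10!/(2^{5}·5!) = 945 labelled perfect matchings.
For each such perfect matching H, let X_H = 1 if all 5 edges of H are present in G. Then P[X_H = 1] = p^{5} = (7/10)^{5} = 16807/100000.
By linearity: E[X] = Σ_H E[X_H] = 945 · p^{5} = 945 · 16807/100000 = 3176523/20000.
Numerically: E[X] ≈ 158.83.

E[X] = 945 · (7/10)^{5} = 3176523/20000 ≈ 158.83.


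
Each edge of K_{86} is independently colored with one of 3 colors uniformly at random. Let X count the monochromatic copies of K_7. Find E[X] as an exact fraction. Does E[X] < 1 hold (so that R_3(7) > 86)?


E[X] = C(86, 7) · 3^{1 − 21} = 5373200880 · 3^{−20} = 5373200880/3486784401.
As a reduced fraction: E[X] = 199007440/129140163 ≈ 1.5410.
Is E[X] < 1? NO.
Since E[X] ≥ 1, the first-moment bound is inconclusive at n = 86; it does NOT by itself certify R_3(7) > 86.

E[X] = 199007440/129140163 ≈ 1.5410; E[X] ≥ 1; first-moment method inconclusive here.


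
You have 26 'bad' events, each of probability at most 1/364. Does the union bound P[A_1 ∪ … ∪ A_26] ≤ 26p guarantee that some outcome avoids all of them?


Union bound: P[∪_{i=1}^{26} A_i] ≤ Σ_i P[A_i] ≤ 26·p = 26·(1/364) = 1/14.
Numerically: 1/14 ≈ 0.0714.
Is 1/14 < 1? YES.
Since P[∪ A_i] ≤ 1/14 < 1, the complement has P[∩ A_i^c] ≥ 1 − 1/14 = 13/14 > 0, so some outcome avoids every A_i.

26·p = 1/14 ≈ 0.0714; existence CERTIFIED by the union bound.


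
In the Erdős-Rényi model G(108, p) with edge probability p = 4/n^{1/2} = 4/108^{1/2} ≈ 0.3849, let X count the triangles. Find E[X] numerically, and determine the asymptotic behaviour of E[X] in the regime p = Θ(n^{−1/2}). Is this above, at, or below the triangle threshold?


Number of potential triangles: C(108, 3) = 204156.
Each occurs with probability p³ ≈ (0.3849)³ ≈ 5.70222488e-02.
By linearity: E[X] = C(108, 3)·p³ ≈ 204156 · 5.70222488e-02 ≈ 11641.434228.
Since α = 1/2 < 1, p = c/n^{1/2} ≫ 1/n is above the triangle threshold p ~ 1/n. Asymptotically E[X] ~ (c³/6)·n^{3(1−α)} = (4³/6)·n^{1.5} → ∞; triangles are abundant w.h.p.

E[X] ≈ 11641.434228; in regime p = Θ(1/n^{1/2}) E[X] diverges (above the triangle threshold p ~ 1/n).


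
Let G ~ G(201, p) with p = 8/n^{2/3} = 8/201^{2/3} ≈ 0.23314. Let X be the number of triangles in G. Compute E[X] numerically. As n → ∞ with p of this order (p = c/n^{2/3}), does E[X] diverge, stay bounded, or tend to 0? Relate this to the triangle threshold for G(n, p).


Number of potential triangles: C(201, 3) = 1333300.
Each occurs with probability p³ ≈ (0.23314)³ ≈ 1.2672954e-02.
By linearity: E[X] = C(201, 3)·p³ ≈ 1333300 · 1.2672954e-02 ≈ 16896.84909.
Since α = 2/3 < 1, p = c/n^{2/3} ≫ 1/n is above the triangle threshold p ~ 1/n. Asymptotically E[X] ~ (c³/6)·n^{3(1−α)} = (8³/6)·n^{1} → ∞; triangles are abundant w.h.p.

E[X] ≈ 16896.84909; in regime p = Θ(1/n^{2/3}) E[X] diverges (above the triangle threshold p ~ 1/n).


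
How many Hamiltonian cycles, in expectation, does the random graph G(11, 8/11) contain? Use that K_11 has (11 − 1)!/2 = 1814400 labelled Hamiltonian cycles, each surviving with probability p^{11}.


K_11 has (11 − 1)!/2 = 1814400 labelled Hamiltonian cycles.
For each such Hamiltonian cycle H, let X_H = 1 if all 11 edges of H are present in G. Then P[X_H = 1] = p^{11} = (8/11)^{11} = 8589934592/285311670611.
By linearity: E[X] = Σ_H E[X_H] = 1814400 · p^{11} = 1814400 · 8589934592/285311670611 = 15585577323724800/285311670611.
Numerically: E[X] ≈ 54626.

E[X] = 1814400 · (8/11)^{11} = 15585577323724800/285311670611 ≈ 54626.


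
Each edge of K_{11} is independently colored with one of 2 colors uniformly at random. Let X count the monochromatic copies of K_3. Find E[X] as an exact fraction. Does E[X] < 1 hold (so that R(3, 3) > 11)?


E[X] = C(11, 3) · 2^{1 − 3} = 165 · 2^{−2} = 165/4.
As a reduced fraction: E[X] = 165/4 ≈ 41.250.
Is E[X] < 1? NO.
Since E[X] ≥ 1, the first-moment bound is inconclusive at n = 11; it does NOT by itself certify R(3, 3) > 11.

E[X] = 165/4 ≈ 41.250; E[X] ≥ 1; first-moment method inconclusive here.


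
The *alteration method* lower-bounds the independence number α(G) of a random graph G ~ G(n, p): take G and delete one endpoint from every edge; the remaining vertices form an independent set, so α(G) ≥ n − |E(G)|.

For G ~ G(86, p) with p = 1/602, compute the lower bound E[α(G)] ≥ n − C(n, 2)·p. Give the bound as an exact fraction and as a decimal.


E[|E(G)|] = C(86, 2)·p = 3655 · (1/602) = 85/14.
E[α(G)] ≥ n − E[|E(G)|] = 86 − 85/14 = 1119/14.
Numerically: ≈ 79.929.
(This is only a lower bound; the true E[α(G)] may be larger.)

E[α(G)] ≥ 1119/14 ≈ 79.929.


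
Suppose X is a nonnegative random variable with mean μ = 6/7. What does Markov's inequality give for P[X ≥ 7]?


μ = E[X] = 6/7, a = 7.
Markov: P[X ≥ 7] ≤ μ/a = (6/7)/7 = 6/49.
Numerically: ≈ 0.122.
(Since a = 7 > μ = 0.857, the bound 6/49 is < 1 and informative.)

P[X ≥ 7] ≤ 6/49 ≈ 0.122.


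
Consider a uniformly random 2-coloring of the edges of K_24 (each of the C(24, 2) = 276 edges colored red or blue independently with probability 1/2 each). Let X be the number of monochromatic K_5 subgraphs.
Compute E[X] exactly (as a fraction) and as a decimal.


Let X = Σ_S X_S over the C(24, 5) = 42504 subsets S of size 5, where X_S = 1 if the K_5 on S is monochromatic.
For a fixed S, the K_5 on S has C(5, 2) = 10 edges. P[all 10 edges red] = (1/2)^10, and likewise for blue, so P[monochromatic] = 2·(1/2)^10 = 2^{1 − 10} = 1/512.
By linearity: E[X] = C(24, 5) · 2^{1 − 10} = 42504 · 1/512 = 5313/64.
Numerically: E[X] ≈ 83.016.

E[X] = C(24,5)·2^(1−C(5,2)) = 5313/64 ≈ 83.016.


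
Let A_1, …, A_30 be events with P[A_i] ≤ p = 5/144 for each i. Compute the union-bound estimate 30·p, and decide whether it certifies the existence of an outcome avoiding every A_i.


Union bound: P[∪_{i=1}^{30} A_i] ≤ Σ_i P[A_i] ≤ 30·p = 30·(5/144) = 25/24.
Numerically: 25/24 ≈ 1.042.
Is 25/24 < 1? NO.
Since the bound 25/24 is ≥ 1, the union bound is uninformative here; it does NOT by itself certify existence.

30·p = 25/24 ≈ 1.042; existence NOT certified by the union bound.


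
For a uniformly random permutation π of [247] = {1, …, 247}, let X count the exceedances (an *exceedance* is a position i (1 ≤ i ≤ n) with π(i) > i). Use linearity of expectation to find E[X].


Write X = Σ_{i=1}^{247} X_i, where X_i = 1_{π(i) > i}.
For each fixed i, π(i) is uniform over {1, …, 247} (marginal of a uniform permutation), so P[π(i) > i] = (n − i)/n. Summing: Σ_{i=1}^{247} (n − i)/n = (0 + 1 + … + 246)/247 = 247(247 − 1)/(2·247) = (247 − 1)/2.
Hence E[X] = Σ_{i=1}^{247} (247 − i)/247 = 123 ≈ 123.00000.

E[X] = 123 = 123.00000.


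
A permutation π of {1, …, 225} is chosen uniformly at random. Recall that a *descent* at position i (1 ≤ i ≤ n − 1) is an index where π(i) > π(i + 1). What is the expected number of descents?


Write X = Σ X_I over i = 1, …, 224, with X_I the indicator of one descent.
There are 224 indicators.
For each fixed i, the pair (π(i), π(i+1)) is a uniformly random ordered pair of distinct values from {1, …, 225}; by symmetry P[π(i) > π(i+1)] = 1/2.
By linearity: E[X] = 224 · (1/2) = (225 − 1) · (1/2) = 112 ≈ 112.000.

E[X] = 112 = 112.000.


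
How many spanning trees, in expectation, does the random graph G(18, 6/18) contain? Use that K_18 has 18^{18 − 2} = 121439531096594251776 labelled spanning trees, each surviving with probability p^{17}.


K_18 has 18^{18 − 2} = 121439531096594251776 labelled spanning trees.
For each such spanning tree H, let X_H = 1 if all 17 edges of H are present in G. Then P[X_H = 1] = p^{17} = (1/3)^{17} = 1/129140163.
Summing the indicators: E[X] = Σ_H E[X_H] = 121439531096594251776 · p^{17} = 121439531096594251776 · 1/129140163 = 940369969152.
Numerically: E[X] ≈ 9.404e+11.

E[X] = 121439531096594251776 · (1/3)^{17} = 940369969152 ≈ 9.404e+11.


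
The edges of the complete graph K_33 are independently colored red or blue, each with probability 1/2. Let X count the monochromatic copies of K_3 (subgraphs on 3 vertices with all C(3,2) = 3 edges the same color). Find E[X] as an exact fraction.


Let X = Σ_S X_S over the C(33, 3) = 5456 subsets S of size 3, where X_S = 1 if the K_3 on S is monochromatic.
For a fixed S, the K_3 on S has C(3, 2) = 3 edges. P[all 3 edges red] = (1/2)^3, and likewise for blue, so P[monochromatic] = 2·(1/2)^3 = 2^{1 − 3} = 1/4.
By linearity: E[X] = C(33, 3) · 2^{1 − 3} = 5456 · 1/4 = 1364.
Numerically: E[X] ≈ 1364.0000.

E[X] = C(33,3)·2^(1−C(3,2)) = 1364 ≈ 1364.0000.


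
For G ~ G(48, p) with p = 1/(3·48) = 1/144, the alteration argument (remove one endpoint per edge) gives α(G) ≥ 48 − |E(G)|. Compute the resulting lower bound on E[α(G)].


E[|E(G)|] = C(48, 2)·p = 1128 · (1/144) = 47/6.
E[α(G)] ≥ n − E[|E(G)|] = 48 − 47/6 = 241/6.
Numerically: ≈ 40.16667.
(This is only a lower bound; the true E[α(G)] may be larger.)

E[α(G)] ≥ 241/6 ≈ 40.16667.


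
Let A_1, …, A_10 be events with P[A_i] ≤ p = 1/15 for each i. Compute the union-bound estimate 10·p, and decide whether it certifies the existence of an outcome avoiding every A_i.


Union bound: P[∪_{i=1}^{10} A_i] ≤ Σ_i P[A_i] ≤ 10·p = 10·(1/15) = 2/3.
Numerically: 2/3 ≈ 0.6667.
Is 2/3 < 1? YES.
Since P[∪ A_i] ≤ 2/3 < 1, the complement has P[∩ A_i^c] ≥ 1 − 2/3 = 1/3 > 0, so some outcome avoids every A_i.

10·p = 2/3 ≈ 0.6667; existence CERTIFIED by the union bound.


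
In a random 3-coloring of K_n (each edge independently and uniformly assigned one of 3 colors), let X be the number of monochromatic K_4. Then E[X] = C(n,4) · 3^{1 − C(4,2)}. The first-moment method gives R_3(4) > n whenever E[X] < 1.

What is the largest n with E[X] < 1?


We need C(n, 4) · 3^{1 − 6} < 1, i.e. C(n, 4) < 3^{6 − 1} = 243.
Check values of n near the boundary:
  n = 5: C(5, 4) = 5; 5 < 243? YES
  n = 6: C(6, 4) = 15; 15 < 243? YES
  n = 7: C(7, 4) = 35; 35 < 243? YES
  n = 8: C(8, 4) = 70; 70 < 243? YES
  n = 9: C(9, 4) = 126; 126 < 243? YES
  n = 10: C(10, 4) = 210; 210 < 243? YES
  n = 11: C(11, 4) = 330; 330 < 243? NO
  n = 12: C(12, 4) = 495; 495 < 243? NO
  n = 13: C(13, 4) = 715; 715 < 243? NO
The largest n with C(n, 4) < 243 is n = 10 (where E[X] = 70/81 ≈ 0.864198). Hence R_3(4) > 10, i.e. R_3(4) ≥ 11.

Largest n = 10; hence R_3(4) > 10.


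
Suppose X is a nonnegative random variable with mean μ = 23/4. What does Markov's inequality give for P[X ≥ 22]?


μ = E[X] = 23/4, a = 22.
Markov: P[X ≥ 22] ≤ μ/a = (23/4)/22 = 23/88.
Numerically: ≈ 0.2614.
(Since a = 22 > μ = 5.7500, the bound 23/88 is < 1 and informative.)

P[X ≥ 22] ≤ 23/88 ≈ 0.2614.


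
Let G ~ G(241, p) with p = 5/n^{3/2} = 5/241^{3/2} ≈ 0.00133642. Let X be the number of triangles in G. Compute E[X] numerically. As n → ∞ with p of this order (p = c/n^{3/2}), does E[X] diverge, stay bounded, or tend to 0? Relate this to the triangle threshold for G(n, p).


Number of potential triangles: C(241, 3) = 2303960.
Each occurs with probability p³ ≈ (0.00133642)³ ≈ 2.38689504e-09.
By linearity: E[X] = C(241, 3)·p³ ≈ 2303960 · 2.38689504e-09 ≈ 0.005499.
Since α = 3/2 > 1, p = c/n^{3/2} = o(1/n) is below the triangle threshold p ~ 1/n. Asymptotically E[X] ~ (c³/6)·n^{3(1−α)} = (5³/6)·n^{-1.5} → 0, so by Markov's inequality G has no triangles w.h.p.

E[X] ≈ 0.005499; in regime p = Θ(1/n^{3/2}) E[X] tends to 0 (below the triangle threshold p ~ 1/n).


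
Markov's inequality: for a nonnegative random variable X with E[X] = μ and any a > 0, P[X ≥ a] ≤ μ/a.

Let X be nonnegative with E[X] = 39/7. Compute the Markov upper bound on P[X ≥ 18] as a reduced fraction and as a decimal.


μ = E[X] = 39/7, a = 18.
Markov: P[X ≥ 18] ≤ μ/a = (39/7)/18 = 13/42.
Numerically: ≈ 0.3095.
(Since a = 18 > μ = 5.5714, the bound 13/42 is < 1 and informative.)

P[X ≥ 18] ≤ 13/42 ≈ 0.3095.


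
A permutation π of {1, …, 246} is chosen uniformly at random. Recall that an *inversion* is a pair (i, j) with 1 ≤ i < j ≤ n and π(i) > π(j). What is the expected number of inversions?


Write X = Σ X_I over the C(246, 2) = 30135 pairs i < j, with X_I the indicator of one inversion.
There are 30135 indicators.
For each fixed pair i < j, the values π(i) and π(j) are two distinct elements of {1, …, 246} in uniformly random order; by symmetry P[π(i) > π(j)] = 1/2.
By linearity: E[X] = 30135 · (1/2) = C(246, 2) · (1/2) = 30135/2 = 30135/2 ≈ 15067.5000.

E[X] = 30135/2 = 15067.5000.


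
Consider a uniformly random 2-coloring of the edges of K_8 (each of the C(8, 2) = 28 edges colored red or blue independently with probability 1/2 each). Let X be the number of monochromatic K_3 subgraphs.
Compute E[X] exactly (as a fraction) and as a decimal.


Let X = Σ_S X_S over the C(8, 3) = 56 subsets S of size 3, where X_S = 1 if the K_3 on S is monochromatic.
For a fixed S, the K_3 on S has C(3, 2) = 3 edges. P[all 3 edges red] = (1/2)^3, and likewise for blue, so P[monochromatic] = 2·(1/2)^3 = 2^{1 − 3} = 1/4.
Summing: E[X] = C(8, 3) · 2^{1 − 3} = 56 · 1/4 = 14.
Numerically: E[X] ≈ 14.00000.

E[X] = C(8,3)·2^(1−C(3,2)) = 14 ≈ 14.00000.


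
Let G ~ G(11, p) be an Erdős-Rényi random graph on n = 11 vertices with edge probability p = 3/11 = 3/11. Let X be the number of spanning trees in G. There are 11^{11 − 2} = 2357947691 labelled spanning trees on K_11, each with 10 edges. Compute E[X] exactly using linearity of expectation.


K_11 has 11^{11 − 2} = 2357947691 labelled spanning trees.
For each such spanning tree H, let X_H = 1 if all 10 edges of H are present in G. Then P[X_H = 1] = p^{10} = (3/11)^{10} = 59049/25937424601.
By linearity: E[X] = Σ_H E[X_H] = 2357947691 · p^{10} = 2357947691 · 59049/25937424601 = 59049/11.
Numerically: E[X] ≈ 5.37e+03.

E[X] = 2357947691 · (3/11)^{10} = 59049/11 ≈ 5.37e+03.


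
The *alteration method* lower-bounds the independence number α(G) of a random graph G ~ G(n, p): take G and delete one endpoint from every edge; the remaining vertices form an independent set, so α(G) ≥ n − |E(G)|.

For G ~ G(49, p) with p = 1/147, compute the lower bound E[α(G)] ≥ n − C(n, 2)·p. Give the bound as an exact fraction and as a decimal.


E[|E(G)|] = C(49, 2)·p = 1176 · (1/147) = 8.
E[α(G)] ≥ n − E[|E(G)|] = 49 − 8 = 41.
Numerically: ≈ 41.000000.
(This is only a lower bound; the true E[α(G)] may be larger.)

E[α(G)] ≥ 41 ≈ 41.000000.


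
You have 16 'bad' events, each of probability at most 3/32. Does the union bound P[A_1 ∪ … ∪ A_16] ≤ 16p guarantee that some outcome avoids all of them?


Union bound: P[∪_{i=1}^{16} A_i] ≤ Σ_i P[A_i] ≤ 16·p = 16·(3/32) = 3/2.
Numerically: 3/2 ≈ 1.50000.
Is 3/2 < 1? NO.
Since the bound 3/2 is ≥ 1, the union bound is uninformative here; it does NOT by itself certify existence.

16·p = 3/2 ≈ 1.50000; existence NOT certified by the union bound.


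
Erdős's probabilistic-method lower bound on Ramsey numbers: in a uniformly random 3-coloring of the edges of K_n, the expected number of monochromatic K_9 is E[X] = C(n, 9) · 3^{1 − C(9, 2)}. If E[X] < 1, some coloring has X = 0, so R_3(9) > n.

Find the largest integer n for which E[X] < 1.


We need C(n, 9) · 3^{1 − 36} < 1, i.e. C(n, 9) < 3^{36 − 1} = 50031545098999707.
Check values of n near the boundary:
  n = 296: C(296, 9) = 42513789098994080; 42513789098994080 < 50031545098999707? YES
  n = 297: C(297, 9) = 43842345008337645; 43842345008337645 < 50031545098999707? YES
  n = 298: C(298, 9) = 45207677551849890; 45207677551849890 < 50031545098999707? YES
  n = 299: C(299, 9) = 46610674441390059; 46610674441390059 < 50031545098999707? YES
  n = 300: C(300, 9) = 48052241692154700; 48052241692154700 < 50031545098999707? YES
  n = 301: C(301, 9) = 49533303936090975; 49533303936090975 < 50031545098999707? YES
  n = 302: C(302, 9) = 51054804739588650; 51054804739588650 < 50031545098999707? NO
  n = 303: C(303, 9) = 52617706925494425; 52617706925494425 < 50031545098999707? NO
  n = 304: C(304, 9) = 54222992899492560; 54222992899492560 < 50031545098999707? NO
The largest n with C(n, 9) < 50031545098999707 is n = 301 (where E[X] = 16511101312030325/16677181699666569 ≈ 0.9900). Hence R_3(9) > 301, i.e. R_3(9) ≥ 302.

Largest n = 301; hence R_3(9) > 301.


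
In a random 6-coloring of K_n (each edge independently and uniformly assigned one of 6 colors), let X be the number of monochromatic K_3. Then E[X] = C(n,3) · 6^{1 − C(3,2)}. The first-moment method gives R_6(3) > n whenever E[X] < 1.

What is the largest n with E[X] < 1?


We need C(n, 3) · 6^{1 − 3} < 1, i.e. C(n, 3) < 6^{3 − 1} = 36.
Check values of n near the boundary:
  n = 4: C(4, 3) = 4; 4 < 36? YES
  n = 5: C(5, 3) = 10; 10 < 36? YES
  n = 6: C(6, 3) = 20; 20 < 36? YES
  n = 7: C(7, 3) = 35; 35 < 36? YES
  n = 8: C(8, 3) = 56; 56 < 36? NO
  n = 9: C(9, 3) = 84; 84 < 36? NO
The largest n with C(n, 3) < 36 is n = 7 (where E[X] = 35/36 ≈ 0.97222). Hence R_6(3) > 7, i.e. R_6(3) ≥ 8.

Largest n = 7; hence R_6(3) > 7.


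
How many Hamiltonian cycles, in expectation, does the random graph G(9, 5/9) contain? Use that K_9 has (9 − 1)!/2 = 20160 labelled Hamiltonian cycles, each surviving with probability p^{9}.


K_9 has (9 − 1)!/2 = 20160 labelled Hamiltonian cycles.
For each such Hamiltonian cycle H, let X_H = 1 if all 9 edges of H are present in G. Then P[X_H = 1] = p^{9} = (5/9)^{9} = 1953125/387420489.
By linearity of expectation: E[X] = Σ_H E[X_H] = 20160 · p^{9} = 20160 · 1953125/387420489 = 4375000000/43046721.
Numerically: E[X] ≈ 102.

E[X] = 20160 · (5/9)^{9} = 4375000000/43046721 ≈ 102.


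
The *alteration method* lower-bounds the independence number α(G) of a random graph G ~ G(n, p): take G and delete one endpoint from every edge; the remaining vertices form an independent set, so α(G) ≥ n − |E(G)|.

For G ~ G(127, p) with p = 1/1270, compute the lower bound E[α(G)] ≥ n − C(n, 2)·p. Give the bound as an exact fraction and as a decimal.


E[|E(G)|] = C(127, 2)·p = 8001 · (1/1270) = 63/10.
E[α(G)] ≥ n − E[|E(G)|] = 127 − 63/10 = 1207/10.
Numerically: ≈ 120.700000.
(This is only a lower bound; the true E[α(G)] may be larger.)

E[α(G)] ≥ 1207/10 ≈ 120.700000.


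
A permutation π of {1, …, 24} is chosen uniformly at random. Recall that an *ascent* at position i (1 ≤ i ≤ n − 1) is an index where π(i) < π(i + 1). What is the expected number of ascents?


Write X = Σ X_I over i = 1, …, 23, with X_I the indicator of one ascent.
There are 23 indicators.
For each fixed i, the pair (π(i), π(i+1)) is a uniformly random ordered pair of distinct values from {1, …, 24}; by symmetry P[π(i) < π(i+1)] = 1/2.
By linearity: E[X] = 23 · (1/2) = (24 − 1) · (1/2) = 23/2 ≈ 11.50000.

E[X] = 23/2 = 11.50000.


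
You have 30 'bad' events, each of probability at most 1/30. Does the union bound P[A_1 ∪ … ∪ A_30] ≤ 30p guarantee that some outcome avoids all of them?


Union bound: P[∪_{i=1}^{30} A_i] ≤ Σ_i P[A_i] ≤ 30·p = 30·(1/30) = 1.
Numerically: 1 ≈ 1.0000.
Is 1 < 1? NO.
Since the bound 1 is ≥ 1, the union bound is uninformative here; it does NOT by itself certify existence.

30·p = 1 ≈ 1.0000; existence NOT certified by the union bound.


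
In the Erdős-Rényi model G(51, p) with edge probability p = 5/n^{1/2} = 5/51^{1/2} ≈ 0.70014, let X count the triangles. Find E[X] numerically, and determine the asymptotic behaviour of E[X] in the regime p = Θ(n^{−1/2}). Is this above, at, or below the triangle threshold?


Number of potential triangles: C(51, 3) = 20825.
Each occurs with probability p³ ≈ (0.70014)³ ≈ 3.43205903e-01.
By linearity: E[X] = C(51, 3)·p³ ≈ 20825 · 3.43205903e-01 ≈ 7147.262929.
Since α = 1/2 < 1, p = c/n^{1/2} ≫ 1/n is above the triangle threshold p ~ 1/n. Asymptotically E[X] ~ (c³/6)·n^{3(1−α)} = (5³/6)·n^{1.5} → ∞; triangles are abundant w.h.p.

E[X] ≈ 7147.262929; in regime p = Θ(1/n^{1/2}) E[X] diverges (above the triangle threshold p ~ 1/n).


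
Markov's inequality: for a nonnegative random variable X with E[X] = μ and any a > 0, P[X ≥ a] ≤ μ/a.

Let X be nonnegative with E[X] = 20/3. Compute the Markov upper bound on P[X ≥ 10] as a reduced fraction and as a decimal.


μ = E[X] = 20/3, a = 10.
Markov: P[X ≥ 10] ≤ μ/a = (20/3)/10 = 2/3.
Numerically: ≈ 0.66667.
(Since a = 10 > μ = 6.66667, the bound 2/3 is < 1 and informative.)

P[X ≥ 10] ≤ 2/3 ≈ 0.66667.


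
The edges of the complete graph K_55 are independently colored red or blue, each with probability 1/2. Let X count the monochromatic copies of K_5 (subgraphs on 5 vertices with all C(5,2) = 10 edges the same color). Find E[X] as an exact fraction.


Let X = Σ_S X_S over the C(55, 5) = 3478761 subsets S of size 5, where X_S = 1 if the K_5 on S is monochromatic.
For a fixed S, the K_5 on S has C(5, 2) = 10 edges. P[all 10 edges red] = (1/2)^10, and likewise for blue, so P[monochromatic] = 2·(1/2)^10 = 2^{1 − 10} = 1/512.
By linearity of expectation: E[X] = C(55, 5) · 2^{1 − 10} = 3478761 · 1/512 = 3478761/512.
Numerically: E[X] ≈ 6794.4551.

E[X] = C(55,5)·2^(1−C(5,2)) = 3478761/512 ≈ 6794.4551.


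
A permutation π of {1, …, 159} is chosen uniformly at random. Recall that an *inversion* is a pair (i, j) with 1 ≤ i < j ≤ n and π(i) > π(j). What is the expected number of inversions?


Write X = Σ X_I over the C(159, 2) = 12561 pairs i < j, with X_I the indicator of one inversion.
There are 12561 indicators.
For each fixed pair i < j, the values π(i) and π(j) are two distinct elements of {1, …, 159} in uniformly random order; by symmetry P[π(i) > π(j)] = 1/2.
By linearity: E[X] = 12561 · (1/2) = C(159, 2) · (1/2) = 12561/2 = 12561/2 ≈ 6280.5000.

E[X] = 12561/2 = 6280.5000.


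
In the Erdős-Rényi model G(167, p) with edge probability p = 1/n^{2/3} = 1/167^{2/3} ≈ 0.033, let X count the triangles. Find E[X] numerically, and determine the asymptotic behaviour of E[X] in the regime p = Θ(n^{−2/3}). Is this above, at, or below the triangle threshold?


Number of potential triangles: C(167, 3) = 762355.
Each occurs with probability p³ ≈ (0.033)³ ≈ 3.58564e-05.
By linearity: E[X] = C(167, 3)·p³ ≈ 762355 · 3.58564e-05 ≈ 27.335.
Since α = 2/3 < 1, p = c/n^{2/3} ≫ 1/n is above the triangle threshold p ~ 1/n. Asymptotically E[X] ~ (c³/6)·n^{3(1−α)} = (1³/6)·n^{1} → ∞; triangles are abundant w.h.p.

E[X] ≈ 27.335; in regime p = Θ(1/n^{2/3}) E[X] diverges (above the triangle threshold p ~ 1/n).


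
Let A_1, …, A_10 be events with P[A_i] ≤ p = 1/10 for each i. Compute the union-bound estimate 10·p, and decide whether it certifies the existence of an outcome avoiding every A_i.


Union bound: P[∪_{i=1}^{10} A_i] ≤ Σ_i P[A_i] ≤ 10·p = 10·(1/10) = 1.
Numerically: 1 ≈ 1.000.
Is 1 < 1? NO.
Since the bound 1 is ≥ 1, the union bound is uninformative here; it does NOT by itself certify existence.

10·p = 1 ≈ 1.000; existence NOT certified by the union bound.


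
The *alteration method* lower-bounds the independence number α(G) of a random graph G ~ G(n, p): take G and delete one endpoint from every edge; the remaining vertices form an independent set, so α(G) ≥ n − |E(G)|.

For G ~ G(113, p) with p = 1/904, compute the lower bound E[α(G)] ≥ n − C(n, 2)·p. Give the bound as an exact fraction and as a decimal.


E[|E(G)|] = C(113, 2)·p = 6328 · (1/904) = 7.
E[α(G)] ≥ n − E[|E(G)|] = 113 − 7 = 106.
Numerically: ≈ 106.00000.
(This is only a lower bound; the true E[α(G)] may be larger.)

E[α(G)] ≥ 106 ≈ 106.00000.


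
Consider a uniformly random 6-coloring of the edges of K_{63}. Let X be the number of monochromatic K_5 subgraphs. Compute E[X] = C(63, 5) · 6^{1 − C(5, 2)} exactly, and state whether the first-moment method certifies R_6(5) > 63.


E[X] = C(63, 5) · 6^{1 − 10} = 7028847 · 6^{−9} = 7028847/10077696.
As a reduced fraction: E[X] = 780983/1119744 ≈ 0.697466.
Is E[X] < 1? YES.
Since E[X] < 1, there exists a 6-coloring of K_{63} with no monochromatic K_5; hence R_6(5) > 63.

E[X] = 780983/1119744 ≈ 0.697466; E[X] < 1, so R_6(5) > 63.


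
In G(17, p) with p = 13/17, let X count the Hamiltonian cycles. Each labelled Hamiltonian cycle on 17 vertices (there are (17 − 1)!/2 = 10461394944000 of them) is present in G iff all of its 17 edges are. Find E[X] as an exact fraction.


K_17 has (17 − 1)!/2 = 10461394944000 labelled Hamiltonian cycles.
For each such Hamiltonian cycle H, let X_H = 1 if all 17 edges of H are present in G. Then P[X_H = 1] = p^{17} = (13/17)^{17} = 8650415919381337933/827240261886336764177.
Summing the indicators: E[X] = Σ_H E[X_H] = 10461394944000 · p^{17} = 10461394944000 · 8650415919381337933/827240261886336764177 = 90495417362513040260241610752000/827240261886336764177.
Numerically: E[X] ≈ 1.0939e+11.

E[X] = 10461394944000 · (13/17)^{17} = 90495417362513040260241610752000/827240261886336764177 ≈ 1.0939e+11.
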